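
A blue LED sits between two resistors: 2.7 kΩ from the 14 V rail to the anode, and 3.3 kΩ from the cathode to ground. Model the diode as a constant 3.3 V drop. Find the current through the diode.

I ≈ 1.8 mA

The two resistors are in series with the diode, so KVL gives 14 = I·2.7 + 3.3 + I·3.3.
I = (14 − 3.3) / (2.7 + 3.3) kΩ = 10.7 / 6 = 1.78 mA.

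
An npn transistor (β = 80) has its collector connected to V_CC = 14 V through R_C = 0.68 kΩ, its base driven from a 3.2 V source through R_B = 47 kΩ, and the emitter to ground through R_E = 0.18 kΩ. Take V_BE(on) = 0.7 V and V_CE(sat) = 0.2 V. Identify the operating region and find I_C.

active; I_C ≈ 3.2 mA

Assume active. Base-emitter loop: I_B = (V_BB − V_BE)/(R_B + (β+1)R_E) = (3.2 − 0.7)/(47 + 81×0.18) = 0.0406 mA.
I_C = β·I_B = 80×0.0406 = 3.25 mA.
V_CE = V_CC − I_C·R_C − I_E·R_E = 14 − 3.25×0.68 − 3.29×0.18 = 11.2 V > V_CE(sat), so the active-region assumption holds.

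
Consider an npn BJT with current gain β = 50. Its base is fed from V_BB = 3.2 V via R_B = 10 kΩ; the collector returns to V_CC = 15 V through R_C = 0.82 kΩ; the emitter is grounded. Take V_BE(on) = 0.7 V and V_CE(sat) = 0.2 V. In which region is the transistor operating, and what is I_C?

Assume active. Base-emitter loop: I_B = (V_BB − V_BE)/R_B = (3.2 − 0.7)/10 = 0.25 mA.
I_C = β·I_B = 50×0.25 = 12.5 mA.
V_CE = V_CC − I_C·R_C = 15 − 12.5×0.82 = 4.75 V > V_CE(sat), so the active-region assumption holds.

active; I_C ≈ 12 mA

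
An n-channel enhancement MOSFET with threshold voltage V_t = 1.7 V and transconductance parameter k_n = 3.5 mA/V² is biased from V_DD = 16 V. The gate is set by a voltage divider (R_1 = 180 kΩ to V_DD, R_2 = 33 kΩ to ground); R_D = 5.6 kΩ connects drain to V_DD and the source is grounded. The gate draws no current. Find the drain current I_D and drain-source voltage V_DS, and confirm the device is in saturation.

V_G = V_DD·R_2/(R_1+R_2) = 16×33/213 = 2.48 V. With the source grounded, V_GS = V_G = 2.48 V.
Assume saturation: I_D = (k_n/2)(V_GS − V_t)² = (3.5/2)×(2.48 − 1.7)² = 1.75×0.779² = 1.06 mA.
V_DS = V_DD − I_D·R_D = 16 − 1.06×5.6 = 10.1 V.
Saturation requires V_DS ≥ V_GS − V_t = 0.779 V; 10.1 ≥ 0.779 ✓.

I_D ≈ 1.1 mA, V_DS ≈ 10 V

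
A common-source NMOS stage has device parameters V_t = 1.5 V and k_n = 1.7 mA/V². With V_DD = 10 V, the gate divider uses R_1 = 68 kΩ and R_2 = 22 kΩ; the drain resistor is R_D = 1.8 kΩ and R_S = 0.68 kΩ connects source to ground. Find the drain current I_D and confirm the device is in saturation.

V_G = V_DD·R_2/(R_1+R_2) = 10×22/90 = 2.44 V.
Assume saturation: I_D = (k_n/2)(V_GS − V_t)² with V_GS = V_G − I_D·R_S = 2.44 − 0.68·I_D.
Substituting gives 0.393·I_D² − 2.09·I_D + 0.758 = 0, with roots I_D = 0.391 or 4.93 mA.
The root I_D = 4.93 mA gives V_GS = -0.909 V ≤ V_t, so take I_D = 0.391 mA.
Then V_GS = 2.18 V and V_DS = V_DD − I_D(R_D+R_S) = 10 − 0.391×2.48 = 9.03 V.
Saturation requires V_DS ≥ V_GS − V_t = 0.678 V; 9.03 ≥ 0.678 ✓.

I_D ≈ 0.39 mA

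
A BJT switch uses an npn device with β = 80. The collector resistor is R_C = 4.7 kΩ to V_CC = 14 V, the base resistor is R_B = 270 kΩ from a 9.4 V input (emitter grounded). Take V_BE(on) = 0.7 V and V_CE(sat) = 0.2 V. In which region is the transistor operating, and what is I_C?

active; I_C ≈ 2.6 mA

Assume active. Base-emitter loop: I_B = (V_BB − V_BE)/R_B = (9.4 − 0.7)/270 = 0.0322 mA.
I_C = β·I_B = 80×0.0322 = 2.58 mA.
V_CE = V_CC − I_C·R_C = 14 − 2.58×4.7 = 1.88 V > V_CE(sat), so the active-region assumption holds.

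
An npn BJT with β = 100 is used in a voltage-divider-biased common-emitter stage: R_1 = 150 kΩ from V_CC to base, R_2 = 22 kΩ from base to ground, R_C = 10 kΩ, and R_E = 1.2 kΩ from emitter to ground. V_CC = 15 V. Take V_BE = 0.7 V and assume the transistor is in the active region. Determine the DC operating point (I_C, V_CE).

Thevenize the base divider: V_Th = V_CC·R_2/(R_1+R_2) = 15×22/172 = 1.92 V, R_Th = R_1‖R_2 = 19.2 kΩ.
Base-emitter loop: V_Th = I_B·R_Th + V_BE + (β+1)I_B·R_E, so I_B = (1.92 − 0.7) / (19.2 + 101×1.2) = 0.00868 mA.
I_C = β·I_B = 100×0.00868 = 0.868 mA, and I_E = (β+1)I_B = 0.877 mA.
V_CE = V_CC − I_C·R_C − I_E·R_E = 15 − 0.868×10 − 0.877×1.2 = 5.27 V.
V_CE = 5.27 V > 0.2 V confirms active-region operation.

I_C ≈ 0.87 mA, V_CE ≈ 5.3 V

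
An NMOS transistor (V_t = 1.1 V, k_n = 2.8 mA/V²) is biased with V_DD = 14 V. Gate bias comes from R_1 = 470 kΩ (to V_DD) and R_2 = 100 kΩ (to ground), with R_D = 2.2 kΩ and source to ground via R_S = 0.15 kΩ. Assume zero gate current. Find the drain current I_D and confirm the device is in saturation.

V_G = V_DD·R_2/(R_1+R_2) = 14×100/570 = 2.46 V.
Assume saturation: I_D = (k_n/2)(V_GS − V_t)² with V_GS = V_G − I_D·R_S = 2.46 − 0.15·I_D.
Substituting gives 0.0315·I_D² − 1.57·I_D + 2.57 = 0, with roots I_D = 1.7 or 48.1 mA.
The root I_D = 48.1 mA gives V_GS = -4.76 V ≤ V_t, so take I_D = 1.7 mA.
Then V_GS = 2.2 V and V_DS = V_DD − I_D(R_D+R_S) = 14 − 1.7×2.35 = 10 V.
Saturation requires V_DS ≥ V_GS − V_t = 1.1 V; 10 ≥ 1.1 ✓.

I_D ≈ 1.7 mA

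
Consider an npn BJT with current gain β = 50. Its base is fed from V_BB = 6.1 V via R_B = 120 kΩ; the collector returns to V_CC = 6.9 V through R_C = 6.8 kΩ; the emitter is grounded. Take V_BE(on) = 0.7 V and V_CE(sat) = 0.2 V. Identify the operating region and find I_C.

saturation; I_C ≈ 0.99 mA

Assume active: I_B = (6.1 − 0.7)/120 = 0.045 mA, giving I_C = β·I_B = 2.25 mA.
But then V_CE = 6.9 − 2.25×6.8 = -8.4 V < V_CE(sat) = 0.2 V — impossible in the active region.
So the transistor is saturated. With V_CE = 0.2 V, I_C = (V_CC − 0.2)/R_C = 6.7/6.8 = 0.985 mA.
Check: β·I_B = 2.25 mA > I_C = 0.985 mA, confirming saturation.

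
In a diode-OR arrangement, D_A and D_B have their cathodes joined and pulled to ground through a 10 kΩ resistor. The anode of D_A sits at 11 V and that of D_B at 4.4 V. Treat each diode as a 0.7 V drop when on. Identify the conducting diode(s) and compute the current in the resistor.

Only D_A conducts; I_R ≈ 1 mA

Assume both conduct. Then node N would need to be at both 11−0.7 = 10.3 V and 4.4−0.7 = 3.7 V, which is impossible.
Assume only D_A conducts: V_N = 11 − 0.7 = 10.3 V, so I_R = 10.3/10 = 1.03 mA.
Check D_B: its anode-to-cathode voltage is 4.4 − 10.3 = -5.9 V < 0.7 V, so it is off. The assumption is consistent.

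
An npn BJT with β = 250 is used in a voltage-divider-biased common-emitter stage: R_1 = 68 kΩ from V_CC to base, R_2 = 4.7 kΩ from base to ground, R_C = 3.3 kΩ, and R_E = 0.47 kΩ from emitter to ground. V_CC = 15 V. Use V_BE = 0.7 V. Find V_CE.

V_CE ≈ 13 V

Thevenize the base divider: V_Th = V_CC·R_2/(R_1+R_2) = 15×4.7/72.7 = 0.97 V, R_Th = R_1‖R_2 = 4.4 kΩ.
Base-emitter loop: V_Th = I_B·R_Th + V_BE + (β+1)I_B·R_E, so I_B = (0.97 − 0.7) / (4.4 + 251×0.47) = 0.0022 mA.
I_C = β·I_B = 250×0.0022 = 0.551 mA, and I_E = (β+1)I_B = 0.553 mA.
V_CE = V_CC − I_C·R_C − I_E·R_E = 15 − 0.551×3.3 − 0.553×0.47 = 12.9 V.
V_CE = 12.9 V > 0.2 V confirms active-region operation.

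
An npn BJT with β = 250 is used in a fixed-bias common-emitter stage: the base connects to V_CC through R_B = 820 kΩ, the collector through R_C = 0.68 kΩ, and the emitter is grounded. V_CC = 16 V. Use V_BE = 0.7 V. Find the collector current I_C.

I_C ≈ 4.7 mA

Base loop: V_CC = I_B·R_B + V_BE, so I_B = (16 − 0.7)/820 kΩ = 0.0187 mA.
In the active region I_C = β·I_B = 250 × 0.0187 = 4.66 mA.
Collector loop: V_CE = V_CC − I_C·R_C = 16 − 4.66×0.68 = 12.8 V.
Since V_CE = 12.8 V > V_CE(sat) ≈ 0.2 V, the transistor is in the active region as assumed.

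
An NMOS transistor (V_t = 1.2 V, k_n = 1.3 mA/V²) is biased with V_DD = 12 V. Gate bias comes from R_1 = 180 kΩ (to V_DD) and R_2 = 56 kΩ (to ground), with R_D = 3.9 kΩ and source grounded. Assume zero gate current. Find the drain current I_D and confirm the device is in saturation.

I_D ≈ 1.8 mA

V_G = V_DD·R_2/(R_1+R_2) = 12×56/236 = 2.85 V. With the source grounded, V_GS = V_G = 2.85 V.
Assume saturation: I_D = (k_n/2)(V_GS − V_t)² = (1.3/2)×(2.85 − 1.2)² = 0.65×1.65² = 1.76 mA.
V_DS = V_DD − I_D·R_D = 12 − 1.76×3.9 = 5.12 V.
Saturation requires V_DS ≥ V_GS − V_t = 1.65 V; 5.12 ≥ 1.65 ✓.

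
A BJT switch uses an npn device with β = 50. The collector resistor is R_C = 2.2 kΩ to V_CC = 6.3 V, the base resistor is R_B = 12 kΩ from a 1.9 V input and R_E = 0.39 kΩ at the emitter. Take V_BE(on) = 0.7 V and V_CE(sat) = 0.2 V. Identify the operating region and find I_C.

active; I_C ≈ 1.9 mA

Assume active. Base-emitter loop: I_B = (V_BB − V_BE)/(R_B + (β+1)R_E) = (1.9 − 0.7)/(12 + 51×0.39) = 0.0376 mA.
I_C = β·I_B = 50×0.0376 = 1.88 mA.
V_CE = V_CC − I_C·R_C − I_E·R_E = 6.3 − 1.88×2.2 − 1.92×0.39 = 1.41 V > V_CE(sat), so the active-region assumption holds.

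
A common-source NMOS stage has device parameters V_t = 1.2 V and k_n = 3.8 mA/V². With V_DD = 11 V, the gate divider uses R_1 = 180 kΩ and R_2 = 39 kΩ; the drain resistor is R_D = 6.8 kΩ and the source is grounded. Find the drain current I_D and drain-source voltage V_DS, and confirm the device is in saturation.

I_D ≈ 1.1 mA, V_DS ≈ 3.6 V

V_G = V_DD·R_2/(R_1+R_2) = 11×39/219 = 1.96 V. With the source grounded, V_GS = V_G = 1.96 V.
Assume saturation: I_D = (k_n/2)(V_GS − V_t)² = (3.8/2)×(1.96 − 1.2)² = 1.9×0.759² = 1.09 mA.
V_DS = V_DD − I_D·R_D = 11 − 1.09×6.8 = 3.56 V.
Saturation requires V_DS ≥ V_GS − V_t = 0.759 V; 3.56 ≥ 0.759 ✓.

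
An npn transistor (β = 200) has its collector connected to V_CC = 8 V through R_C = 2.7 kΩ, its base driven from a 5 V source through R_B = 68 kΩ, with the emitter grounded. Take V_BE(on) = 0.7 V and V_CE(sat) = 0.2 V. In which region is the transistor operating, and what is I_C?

Assume active: I_B = (5 − 0.7)/68 = 0.0632 mA, giving I_C = β·I_B = 12.6 mA.
But then V_CE = 8 − 12.6×2.7 = -26.1 V < V_CE(sat) = 0.2 V — impossible in the active region.
So the transistor is saturated. With V_CE = 0.2 V, I_C = (V_CC − 0.2)/R_C = 7.8/2.7 = 2.89 mA.
Check: β·I_B = 12.6 mA > I_C = 2.89 mA, confirming saturation.

saturation; I_C ≈ 2.9 mA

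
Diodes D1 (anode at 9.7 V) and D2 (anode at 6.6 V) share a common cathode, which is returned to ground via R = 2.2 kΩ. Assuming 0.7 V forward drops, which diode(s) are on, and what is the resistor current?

Assume both conduct. Then node N would need to be at both 9.7−0.7 = 9 V and 6.6−0.7 = 5.9 V, which is impossible.
Assume only D1 conducts: V_N = 9.7 − 0.7 = 9 V, so I_R = 9/2.2 = 4.09 mA.
Check D2: its anode-to-cathode voltage is 6.6 − 9 = -2.4 V < 0.7 V, so it is off. The assumption is consistent.

Only D1 conducts; I_R ≈ 4.1 mA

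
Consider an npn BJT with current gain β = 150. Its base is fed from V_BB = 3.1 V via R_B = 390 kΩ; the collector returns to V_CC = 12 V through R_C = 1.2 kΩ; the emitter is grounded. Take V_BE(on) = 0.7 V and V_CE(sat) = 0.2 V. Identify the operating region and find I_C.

Assume active. Base-emitter loop: I_B = (V_BB − V_BE)/R_B = (3.1 − 0.7)/390 = 0.00615 mA.
I_C = β·I_B = 150×0.00615 = 0.923 mA.
V_CE = V_CC − I_C·R_C = 12 − 0.923×1.2 = 10.9 V > V_CE(sat), so the active-region assumption holds.

active; I_C ≈ 0.92 mA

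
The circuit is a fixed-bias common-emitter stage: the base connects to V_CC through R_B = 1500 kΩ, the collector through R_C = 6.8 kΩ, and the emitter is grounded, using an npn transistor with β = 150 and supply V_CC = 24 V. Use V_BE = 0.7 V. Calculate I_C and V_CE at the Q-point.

I_C ≈ 2.3 mA, V_CE ≈ 8.2 V

Base loop: V_CC = I_B·R_B + V_BE, so I_B = (24 − 0.7)/1500 kΩ = 0.0155 mA.
In the active region I_C = β·I_B = 150 × 0.0155 = 2.33 mA.
Collector loop: V_CE = V_CC − I_C·R_C = 24 − 2.33×6.8 = 8.16 V.
Since V_CE = 8.16 V > V_CE(sat) ≈ 0.2 V, the transistor is in the active region as assumed.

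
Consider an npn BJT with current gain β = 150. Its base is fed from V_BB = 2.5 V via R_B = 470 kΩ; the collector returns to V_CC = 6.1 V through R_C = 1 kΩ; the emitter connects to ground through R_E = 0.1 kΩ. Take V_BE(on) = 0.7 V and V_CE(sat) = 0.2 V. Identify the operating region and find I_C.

Assume active. Base-emitter loop: I_B = (V_BB − V_BE)/(R_B + (β+1)R_E) = (2.5 − 0.7)/(470 + 151×0.1) = 0.00371 mA.
I_C = β·I_B = 150×0.00371 = 0.557 mA.
V_CE = V_CC − I_C·R_C − I_E·R_E = 6.1 − 0.557×1 − 0.56×0.1 = 5.49 V > V_CE(sat), so the active-region assumption holds.

active; I_C ≈ 0.56 mA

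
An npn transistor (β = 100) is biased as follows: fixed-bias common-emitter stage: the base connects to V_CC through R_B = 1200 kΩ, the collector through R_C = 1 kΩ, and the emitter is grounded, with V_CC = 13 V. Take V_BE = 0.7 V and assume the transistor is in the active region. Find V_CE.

V_CE ≈ 12 V

Base loop: V_CC = I_B·R_B + V_BE, so I_B = (13 − 0.7)/1200 kΩ = 0.0103 mA.
In the active region I_C = β·I_B = 100 × 0.0103 = 1.03 mA.
Collector loop: V_CE = V_CC − I_C·R_C = 13 − 1.03×1 = 12 V.
Since V_CE = 12 V > V_CE(sat) ≈ 0.2 V, the transistor is in the active region as assumed.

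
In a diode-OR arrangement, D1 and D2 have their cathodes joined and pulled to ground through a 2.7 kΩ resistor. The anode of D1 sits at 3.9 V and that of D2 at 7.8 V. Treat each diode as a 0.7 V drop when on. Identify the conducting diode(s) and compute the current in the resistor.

Only D2 conducts; I_R ≈ 2.6 mA

Assume both conduct. Then node N would need to be at both 3.9−0.7 = 3.2 V and 7.8−0.7 = 7.1 V, which is impossible.
Assume only D2 conducts: V_N = 7.8 − 0.7 = 7.1 V, so I_R = 7.1/2.7 = 2.63 mA.
Check D1: its anode-to-cathode voltage is 3.9 − 7.1 = -3.2 V < 0.7 V, so it is off. The assumption is consistent.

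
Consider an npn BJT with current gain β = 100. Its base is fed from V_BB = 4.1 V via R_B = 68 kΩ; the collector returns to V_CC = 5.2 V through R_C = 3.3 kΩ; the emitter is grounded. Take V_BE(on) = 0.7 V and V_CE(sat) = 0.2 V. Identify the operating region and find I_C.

Assume active: I_B = (4.1 − 0.7)/68 = 0.05 mA, giving I_C = β·I_B = 5 mA.
But then V_CE = 5.2 − 5×3.3 = -11.3 V < V_CE(sat) = 0.2 V — impossible in the active region.
So the transistor is saturated. With V_CE = 0.2 V, I_C = (V_CC − 0.2)/R_C = 5/3.3 = 1.52 mA.
Check: β·I_B = 5 mA > I_C = 1.52 mA, confirming saturation.

saturation; I_C ≈ 1.5 mA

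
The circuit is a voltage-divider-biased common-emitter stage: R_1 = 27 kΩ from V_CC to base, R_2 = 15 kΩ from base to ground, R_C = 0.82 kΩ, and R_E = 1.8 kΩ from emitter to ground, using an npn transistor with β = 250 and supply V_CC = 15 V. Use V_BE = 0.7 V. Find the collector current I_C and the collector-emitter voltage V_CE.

I_C ≈ 2.5 mA, V_CE ≈ 8.4 V

Thevenize the base divider: V_Th = V_CC·R_2/(R_1+R_2) = 15×15/42 = 5.36 V, R_Th = R_1‖R_2 = 9.64 kΩ.
Base-emitter loop: V_Th = I_B·R_Th + V_BE + (β+1)I_B·R_E, so I_B = (5.36 − 0.7) / (9.64 + 251×1.8) = 0.0101 mA.
I_C = β·I_B = 250×0.0101 = 2.52 mA, and I_E = (β+1)I_B = 2.53 mA.
V_CE = V_CC − I_C·R_C − I_E·R_E = 15 − 2.52×0.82 − 2.53×1.8 = 8.37 V.
V_CE = 8.37 V > 0.2 V confirms active-region operation.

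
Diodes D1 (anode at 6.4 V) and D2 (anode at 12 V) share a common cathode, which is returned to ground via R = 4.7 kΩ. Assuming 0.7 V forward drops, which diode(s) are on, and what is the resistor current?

Only D2 conducts; I_R ≈ 2.4 mA

Assume both conduct. Then node N would need to be at both 6.4−0.7 = 5.7 V and 12−0.7 = 11.3 V, which is impossible.
Assume only D2 conducts: V_N = 12 − 0.7 = 11.3 V, so I_R = 11.3/4.7 = 2.4 mA.
Check D1: its anode-to-cathode voltage is 6.4 − 11.3 = -4.9 V < 0.7 V, so it is off. The assumption is consistent.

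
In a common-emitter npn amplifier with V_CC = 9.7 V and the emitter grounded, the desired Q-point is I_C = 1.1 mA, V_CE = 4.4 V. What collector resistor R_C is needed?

R_C ≈ 4.8 kΩ

Collector loop: V_CC = I_C·R_C + V_CE.
R_C = (V_CC − V_CE)/I_C = (9.7 − 4.4)/1.1 = 4.82 kΩ.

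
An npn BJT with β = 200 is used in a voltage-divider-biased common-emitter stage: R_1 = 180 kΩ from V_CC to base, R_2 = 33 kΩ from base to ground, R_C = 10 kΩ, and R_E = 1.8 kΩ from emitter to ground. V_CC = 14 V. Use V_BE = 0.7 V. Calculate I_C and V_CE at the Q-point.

I_C ≈ 0.75 mA, V_CE ≈ 5.1 V

Thevenize the base divider: V_Th = V_CC·R_2/(R_1+R_2) = 14×33/213 = 2.17 V, R_Th = R_1‖R_2 = 27.9 kΩ.
Base-emitter loop: V_Th = I_B·R_Th + V_BE + (β+1)I_B·R_E, so I_B = (2.17 − 0.7) / (27.9 + 201×1.8) = 0.00377 mA.
I_C = β·I_B = 200×0.00377 = 0.754 mA, and I_E = (β+1)I_B = 0.758 mA.
V_CE = V_CC − I_C·R_C − I_E·R_E = 14 − 0.754×10 − 0.758×1.8 = 5.1 V.
V_CE = 5.1 V > 0.2 V confirms active-region operation.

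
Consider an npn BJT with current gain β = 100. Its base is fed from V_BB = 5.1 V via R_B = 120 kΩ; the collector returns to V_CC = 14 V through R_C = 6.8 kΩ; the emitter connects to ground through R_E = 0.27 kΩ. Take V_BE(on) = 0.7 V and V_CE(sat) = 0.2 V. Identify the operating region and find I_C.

saturation; I_C ≈ 2 mA

Assume active: I_B = (5.1 − 0.7)/(120 + 101×0.27) = 0.0299 mA, I_C = β·I_B = 2.99 mA.
Then V_CE = 14 − 2.99×6.8 − 3.02×0.27 = -7.13 V < 0.2 V — the active assumption fails.
Re-solve with V_CE = 0.2 V. KCL at the emitter: V_E/R_E = (V_BB−0.7−V_E)/R_B + (V_CC−0.2−V_E)/R_C, giving V_E = 0.535 V.
I_C = (V_CC − 0.2 − V_E)/R_C = (13.8 − 0.535)/6.8 = 1.95 mA.
Check: I_B = (4.4 − 0.535)/120 = 0.0322 mA, and β·I_B = 3.22 mA > I_C, confirming saturation.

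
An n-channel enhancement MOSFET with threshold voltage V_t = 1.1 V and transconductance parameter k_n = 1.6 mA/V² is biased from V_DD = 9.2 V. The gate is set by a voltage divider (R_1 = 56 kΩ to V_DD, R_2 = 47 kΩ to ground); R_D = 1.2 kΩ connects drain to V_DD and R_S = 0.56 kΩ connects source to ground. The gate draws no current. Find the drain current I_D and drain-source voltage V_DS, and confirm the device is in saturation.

V_G = V_DD·R_2/(R_1+R_2) = 9.2×47/103 = 4.2 V.
Assume saturation: I_D = (k_n/2)(V_GS − V_t)² with V_GS = V_G − I_D·R_S = 4.2 − 0.56·I_D.
Substituting gives 0.251·I_D² − 3.78·I_D + 7.68 = 0, with roots I_D = 2.42 or 12.6 mA.
The root I_D = 12.6 mA gives V_GS = -2.87 V ≤ V_t, so take I_D = 2.42 mA.
Then V_GS = 2.84 V and V_DS = V_DD − I_D(R_D+R_S) = 9.2 − 2.42×1.76 = 4.93 V.
Saturation requires V_DS ≥ V_GS − V_t = 1.74 V; 4.93 ≥ 1.74 ✓.

I_D ≈ 2.4 mA, V_DS ≈ 4.9 V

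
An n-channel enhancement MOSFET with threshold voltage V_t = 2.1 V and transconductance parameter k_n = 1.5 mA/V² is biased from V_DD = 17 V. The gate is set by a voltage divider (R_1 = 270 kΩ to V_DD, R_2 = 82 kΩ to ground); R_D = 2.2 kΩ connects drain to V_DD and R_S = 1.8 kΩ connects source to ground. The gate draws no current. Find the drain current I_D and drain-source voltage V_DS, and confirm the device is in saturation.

I_D ≈ 0.56 mA, V_DS ≈ 15 V

V_G = V_DD·R_2/(R_1+R_2) = 17×82/352 = 3.96 V.
Assume saturation: I_D = (k_n/2)(V_GS − V_t)² with V_GS = V_G − I_D·R_S = 3.96 − 1.8·I_D.
Substituting gives 2.43·I_D² − 6.02·I_D + 2.6 = 0, with roots I_D = 0.555 or 1.92 mA.
The root I_D = 1.92 mA gives V_GS = 0.499 V ≤ V_t, so take I_D = 0.555 mA.
Then V_GS = 2.96 V and V_DS = V_DD − I_D(R_D+R_S) = 17 − 0.555×4 = 14.8 V.
Saturation requires V_DS ≥ V_GS − V_t = 0.861 V; 14.8 ≥ 0.861 ✓.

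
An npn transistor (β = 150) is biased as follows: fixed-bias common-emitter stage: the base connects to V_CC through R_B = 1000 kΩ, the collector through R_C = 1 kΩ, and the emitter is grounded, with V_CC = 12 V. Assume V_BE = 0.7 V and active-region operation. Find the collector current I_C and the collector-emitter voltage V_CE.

Base loop: V_CC = I_B·R_B + V_BE, so I_B = (12 − 0.7)/1000 kΩ = 0.0113 mA.
In the active region I_C = β·I_B = 150 × 0.0113 = 1.7 mA.
Collector loop: V_CE = V_CC − I_C·R_C = 12 − 1.7×1 = 10.3 V.
Since V_CE = 10.3 V > V_CE(sat) ≈ 0.2 V, the transistor is in the active region as assumed.

I_C ≈ 1.7 mA, V_CE ≈ 10 V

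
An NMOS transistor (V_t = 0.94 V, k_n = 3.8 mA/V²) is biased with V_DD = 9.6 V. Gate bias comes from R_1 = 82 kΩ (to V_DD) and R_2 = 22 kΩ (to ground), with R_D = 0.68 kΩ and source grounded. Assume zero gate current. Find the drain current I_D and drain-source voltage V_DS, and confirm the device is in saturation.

V_G = V_DD·R_2/(R_1+R_2) = 9.6×22/104 = 2.03 V. With the source grounded, V_GS = V_G = 2.03 V.
Assume saturation: I_D = (k_n/2)(V_GS − V_t)² = (3.8/2)×(2.03 − 0.94)² = 1.9×1.09² = 2.26 mA.
V_DS = V_DD − I_D·R_D = 9.6 − 2.26×0.68 = 8.06 V.
Saturation requires V_DS ≥ V_GS − V_t = 1.09 V; 8.06 ≥ 1.09 ✓.

I_D ≈ 2.3 mA, V_DS ≈ 8.1 V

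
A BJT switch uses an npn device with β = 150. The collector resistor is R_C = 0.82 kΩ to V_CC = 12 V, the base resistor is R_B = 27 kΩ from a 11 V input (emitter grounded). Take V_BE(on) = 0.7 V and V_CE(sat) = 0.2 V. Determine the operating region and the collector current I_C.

saturation; I_C ≈ 14 mA

Assume active: I_B = (11 − 0.7)/27 = 0.381 mA, giving I_C = β·I_B = 57.2 mA.
But then V_CE = 12 − 57.2×0.82 = -34.9 V < V_CE(sat) = 0.2 V — impossible in the active region.
So the transistor is saturated. With V_CE = 0.2 V, I_C = (V_CC − 0.2)/R_C = 11.8/0.82 = 14.4 mA.
Check: β·I_B = 57.2 mA > I_C = 14.4 mA, confirming saturation.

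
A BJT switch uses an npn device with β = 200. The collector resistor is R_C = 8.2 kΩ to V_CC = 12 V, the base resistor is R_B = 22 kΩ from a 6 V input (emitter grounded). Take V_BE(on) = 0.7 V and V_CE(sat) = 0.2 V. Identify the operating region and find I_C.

Assume active: I_B = (6 − 0.7)/22 = 0.241 mA, giving I_C = β·I_B = 48.2 mA.
But then V_CE = 12 − 48.2×8.2 = -383 V < V_CE(sat) = 0.2 V — impossible in the active region.
So the transistor is saturated. With V_CE = 0.2 V, I_C = (V_CC − 0.2)/R_C = 11.8/8.2 = 1.44 mA.
Check: β·I_B = 48.2 mA > I_C = 1.44 mA, confirming saturation.

saturation; I_C ≈ 1.4 mA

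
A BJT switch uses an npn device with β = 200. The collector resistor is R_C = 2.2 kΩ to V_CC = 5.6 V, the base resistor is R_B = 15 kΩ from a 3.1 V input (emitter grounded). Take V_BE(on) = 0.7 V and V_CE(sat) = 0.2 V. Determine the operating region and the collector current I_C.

saturation; I_C ≈ 2.5 mA

Assume active: I_B = (3.1 − 0.7)/15 = 0.16 mA, giving I_C = β·I_B = 32 mA.
But then V_CE = 5.6 − 32×2.2 = -64.8 V < V_CE(sat) = 0.2 V — impossible in the active region.
So the transistor is saturated. With V_CE = 0.2 V, I_C = (V_CC − 0.2)/R_C = 5.4/2.2 = 2.45 mA.
Check: β·I_B = 32 mA > I_C = 2.45 mA, confirming saturation.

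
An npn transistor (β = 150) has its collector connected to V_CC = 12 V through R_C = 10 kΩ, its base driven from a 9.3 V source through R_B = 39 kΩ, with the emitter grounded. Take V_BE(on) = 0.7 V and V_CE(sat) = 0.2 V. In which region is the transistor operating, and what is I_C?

Assume active: I_B = (9.3 − 0.7)/39 = 0.221 mA, giving I_C = β·I_B = 33.1 mA.
But then V_CE = 12 − 33.1×10 = -319 V < V_CE(sat) = 0.2 V — impossible in the active region.
So the transistor is saturated. With V_CE = 0.2 V, I_C = (V_CC − 0.2)/R_C = 11.8/10 = 1.18 mA.
Check: β·I_B = 33.1 mA > I_C = 1.18 mA, confirming saturation.

saturation; I_C ≈ 1.2 mA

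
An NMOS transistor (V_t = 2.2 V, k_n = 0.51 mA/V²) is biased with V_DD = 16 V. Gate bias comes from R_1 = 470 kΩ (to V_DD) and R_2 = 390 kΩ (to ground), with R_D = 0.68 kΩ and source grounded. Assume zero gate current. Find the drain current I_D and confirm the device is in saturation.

V_G = V_DD·R_2/(R_1+R_2) = 16×390/860 = 7.26 V. With the source grounded, V_GS = V_G = 7.26 V.
Assume saturation: I_D = (k_n/2)(V_GS − V_t)² = (0.51/2)×(7.26 − 2.2)² = 0.255×5.06² = 6.52 mA.
V_DS = V_DD − I_D·R_D = 16 − 6.52×0.68 = 11.6 V.
Saturation requires V_DS ≥ V_GS − V_t = 5.06 V; 11.6 ≥ 5.06 ✓.

I_D ≈ 6.5 mA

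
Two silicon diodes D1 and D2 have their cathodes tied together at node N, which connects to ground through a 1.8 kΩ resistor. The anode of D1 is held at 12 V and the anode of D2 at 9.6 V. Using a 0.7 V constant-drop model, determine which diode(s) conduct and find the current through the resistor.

Assume both conduct. Then node N would need to be at both 12−0.7 = 11.3 V and 9.6−0.7 = 8.9 V, which is impossible.
Assume only D1 conducts: V_N = 12 − 0.7 = 11.3 V, so I_R = 11.3/1.8 = 6.28 mA.
Check D2: its anode-to-cathode voltage is 9.6 − 11.3 = -1.7 V < 0.7 V, so it is off. The assumption is consistent.

Only D1 conducts; I_R ≈ 6.3 mA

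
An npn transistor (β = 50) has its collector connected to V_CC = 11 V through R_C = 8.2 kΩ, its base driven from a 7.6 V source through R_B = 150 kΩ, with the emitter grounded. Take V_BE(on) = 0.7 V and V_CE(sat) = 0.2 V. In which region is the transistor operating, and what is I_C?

Assume active: I_B = (7.6 − 0.7)/150 = 0.046 mA, giving I_C = β·I_B = 2.3 mA.
But then V_CE = 11 − 2.3×8.2 = -7.86 V < V_CE(sat) = 0.2 V — impossible in the active region.
So the transistor is saturated. With V_CE = 0.2 V, I_C = (V_CC − 0.2)/R_C = 10.8/8.2 = 1.32 mA.
Check: β·I_B = 2.3 mA > I_C = 1.32 mA, confirming saturation.

saturation; I_C ≈ 1.3 mA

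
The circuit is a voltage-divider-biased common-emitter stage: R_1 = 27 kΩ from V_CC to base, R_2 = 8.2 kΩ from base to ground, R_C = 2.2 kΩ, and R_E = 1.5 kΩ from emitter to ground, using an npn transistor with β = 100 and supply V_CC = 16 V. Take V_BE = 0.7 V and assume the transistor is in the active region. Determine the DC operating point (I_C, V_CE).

I_C ≈ 1.9 mA, V_CE ≈ 8.9 V

Thevenize the base divider: V_Th = V_CC·R_2/(R_1+R_2) = 16×8.2/35.2 = 3.73 V, R_Th = R_1‖R_2 = 6.29 kΩ.
Base-emitter loop: V_Th = I_B·R_Th + V_BE + (β+1)I_B·R_E, so I_B = (3.73 − 0.7) / (6.29 + 101×1.5) = 0.0192 mA.
I_C = β·I_B = 100×0.0192 = 1.92 mA, and I_E = (β+1)I_B = 1.94 mA.
V_CE = V_CC − I_C·R_C − I_E·R_E = 16 − 1.92×2.2 − 1.94×1.5 = 8.87 V.
V_CE = 8.87 V > 0.2 V confirms active-region operation.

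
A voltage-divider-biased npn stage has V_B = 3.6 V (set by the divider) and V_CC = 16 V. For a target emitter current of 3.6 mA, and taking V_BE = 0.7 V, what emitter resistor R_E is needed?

V_E = V_B − V_BE = 3.6 − 0.7 = 2.9 V.
R_E = V_E / I_E = 2.9 / 3.6 = 0.806 kΩ.

R_E ≈ 0.81 kΩ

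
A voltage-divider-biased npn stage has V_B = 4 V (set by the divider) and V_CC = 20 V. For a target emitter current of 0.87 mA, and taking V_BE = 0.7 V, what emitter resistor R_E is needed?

R_E ≈ 3.8 kΩ

V_E = V_B − V_BE = 4 − 0.7 = 3.3 V.
R_E = V_E / I_E = 3.3 / 0.87 = 3.79 kΩ.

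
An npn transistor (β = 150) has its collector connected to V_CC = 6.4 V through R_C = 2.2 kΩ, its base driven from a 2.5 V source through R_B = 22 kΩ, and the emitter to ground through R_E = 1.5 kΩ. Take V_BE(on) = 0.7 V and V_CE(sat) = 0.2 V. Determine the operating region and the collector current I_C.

active; I_C ≈ 1.1 mA

Assume active. Base-emitter loop: I_B = (V_BB − V_BE)/(R_B + (β+1)R_E) = (2.5 − 0.7)/(22 + 151×1.5) = 0.00724 mA.
I_C = β·I_B = 150×0.00724 = 1.09 mA.
V_CE = V_CC − I_C·R_C − I_E·R_E = 6.4 − 1.09×2.2 − 1.09×1.5 = 2.37 V > V_CE(sat), so the active-region assumption holds.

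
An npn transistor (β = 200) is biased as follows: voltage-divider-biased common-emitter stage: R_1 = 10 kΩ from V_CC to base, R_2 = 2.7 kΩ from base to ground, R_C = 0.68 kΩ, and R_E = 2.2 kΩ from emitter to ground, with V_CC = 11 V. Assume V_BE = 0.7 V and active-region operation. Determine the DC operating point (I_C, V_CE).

Thevenize the base divider: V_Th = V_CC·R_2/(R_1+R_2) = 11×2.7/12.7 = 2.34 V, R_Th = R_1‖R_2 = 2.13 kΩ.
Base-emitter loop: V_Th = I_B·R_Th + V_BE + (β+1)I_B·R_E, so I_B = (2.34 − 0.7) / (2.13 + 201×2.2) = 0.00369 mA.
I_C = β·I_B = 200×0.00369 = 0.738 mA, and I_E = (β+1)I_B = 0.741 mA.
V_CE = V_CC − I_C·R_C − I_E·R_E = 11 − 0.738×0.68 − 0.741×2.2 = 8.87 V.
V_CE = 8.87 V > 0.2 V confirms active-region operation.

I_C ≈ 0.74 mA, V_CE ≈ 8.9 V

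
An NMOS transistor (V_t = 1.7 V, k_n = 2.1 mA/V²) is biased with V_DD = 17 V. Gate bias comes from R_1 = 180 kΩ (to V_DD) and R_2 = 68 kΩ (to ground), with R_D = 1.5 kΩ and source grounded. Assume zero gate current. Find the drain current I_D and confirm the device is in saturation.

V_G = V_DD·R_2/(R_1+R_2) = 17×68/248 = 4.66 V. With the source grounded, V_GS = V_G = 4.66 V.
Assume saturation: I_D = (k_n/2)(V_GS − V_t)² = (2.1/2)×(4.66 − 1.7)² = 1.05×2.96² = 9.21 mA.
V_DS = V_DD − I_D·R_D = 17 − 9.21×1.5 = 3.19 V.
Saturation requires V_DS ≥ V_GS − V_t = 2.96 V; 3.19 ≥ 2.96 ✓.

I_D ≈ 9.2 mA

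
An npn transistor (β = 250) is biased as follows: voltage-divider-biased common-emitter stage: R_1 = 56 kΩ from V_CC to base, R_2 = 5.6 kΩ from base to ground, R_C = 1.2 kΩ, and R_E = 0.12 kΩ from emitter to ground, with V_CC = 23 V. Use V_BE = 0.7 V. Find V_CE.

Thevenize the base divider: V_Th = V_CC·R_2/(R_1+R_2) = 23×5.6/61.6 = 2.09 V, R_Th = R_1‖R_2 = 5.09 kΩ.
Base-emitter loop: V_Th = I_B·R_Th + V_BE + (β+1)I_B·R_E, so I_B = (2.09 − 0.7) / (5.09 + 251×0.12) = 0.0395 mA.
I_C = β·I_B = 250×0.0395 = 9.88 mA, and I_E = (β+1)I_B = 9.92 mA.
V_CE = V_CC − I_C·R_C − I_E·R_E = 23 − 9.88×1.2 − 9.92×0.12 = 9.96 V.
V_CE = 9.96 V > 0.2 V confirms active-region operation.

V_CE ≈ 10 V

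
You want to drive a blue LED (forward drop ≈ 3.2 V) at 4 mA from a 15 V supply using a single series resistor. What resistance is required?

The resistor drops V_S − V_D = 15 − 3.2 = 11.8 V at 4 mA.
R = 11.8 V / 4 mA = 2.95 kΩ.

R ≈ 3 kΩ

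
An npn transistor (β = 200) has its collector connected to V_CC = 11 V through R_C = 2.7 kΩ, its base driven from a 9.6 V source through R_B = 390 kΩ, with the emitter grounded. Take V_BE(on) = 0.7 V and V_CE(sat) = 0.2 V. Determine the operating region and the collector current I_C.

Assume active: I_B = (9.6 − 0.7)/390 = 0.0228 mA, giving I_C = β·I_B = 4.56 mA.
But then V_CE = 11 − 4.56×2.7 = -1.32 V < V_CE(sat) = 0.2 V — impossible in the active region.
So the transistor is saturated. With V_CE = 0.2 V, I_C = (V_CC − 0.2)/R_C = 10.8/2.7 = 4 mA.
Check: β·I_B = 4.56 mA > I_C = 4 mA, confirming saturation.

saturation; I_C ≈ 4 mA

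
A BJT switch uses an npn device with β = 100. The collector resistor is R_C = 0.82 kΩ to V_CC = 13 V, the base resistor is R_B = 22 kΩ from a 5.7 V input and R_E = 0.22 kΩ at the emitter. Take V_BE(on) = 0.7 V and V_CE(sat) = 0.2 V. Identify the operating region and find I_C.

Assume active. Base-emitter loop: I_B = (V_BB − V_BE)/(R_B + (β+1)R_E) = (5.7 − 0.7)/(22 + 101×0.22) = 0.113 mA.
I_C = β·I_B = 100×0.113 = 11.3 mA.
V_CE = V_CC − I_C·R_C − I_E·R_E = 13 − 11.3×0.82 − 11.4×0.22 = 1.22 V > V_CE(sat), so the active-region assumption holds.

active; I_C ≈ 11 mA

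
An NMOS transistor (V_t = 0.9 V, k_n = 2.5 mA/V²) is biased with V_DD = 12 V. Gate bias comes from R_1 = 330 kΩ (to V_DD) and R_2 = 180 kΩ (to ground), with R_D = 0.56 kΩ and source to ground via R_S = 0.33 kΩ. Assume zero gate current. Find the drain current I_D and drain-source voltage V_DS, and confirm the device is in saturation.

I_D ≈ 4.4 mA, V_DS ≈ 8.1 V

V_G = V_DD·R_2/(R_1+R_2) = 12×180/510 = 4.24 V.
Assume saturation: I_D = (k_n/2)(V_GS − V_t)² with V_GS = V_G − I_D·R_S = 4.24 − 0.33·I_D.
Substituting gives 0.136·I_D² − 3.75·I_D + 13.9 = 0, with roots I_D = 4.41 or 23.1 mA.
The root I_D = 23.1 mA gives V_GS = -3.4 V ≤ V_t, so take I_D = 4.41 mA.
Then V_GS = 2.78 V and V_DS = V_DD − I_D(R_D+R_S) = 12 − 4.41×0.89 = 8.07 V.
Saturation requires V_DS ≥ V_GS − V_t = 1.88 V; 8.07 ≥ 1.88 ✓.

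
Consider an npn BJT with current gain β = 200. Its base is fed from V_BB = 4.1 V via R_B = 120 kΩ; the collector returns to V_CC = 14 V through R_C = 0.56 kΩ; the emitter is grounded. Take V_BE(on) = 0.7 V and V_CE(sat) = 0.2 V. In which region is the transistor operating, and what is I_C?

Assume active. Base-emitter loop: I_B = (V_BB − V_BE)/R_B = (4.1 − 0.7)/120 = 0.0283 mA.
I_C = β·I_B = 200×0.0283 = 5.67 mA.
V_CE = V_CC − I_C·R_C = 14 − 5.67×0.56 = 10.8 V > V_CE(sat), so the active-region assumption holds.

active; I_C ≈ 5.7 mA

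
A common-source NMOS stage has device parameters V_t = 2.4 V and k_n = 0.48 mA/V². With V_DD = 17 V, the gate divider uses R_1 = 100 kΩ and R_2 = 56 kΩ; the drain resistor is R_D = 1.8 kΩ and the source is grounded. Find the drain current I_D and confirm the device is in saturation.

V_G = V_DD·R_2/(R_1+R_2) = 17×56/156 = 6.1 V. With the source grounded, V_GS = V_G = 6.1 V.
Assume saturation: I_D = (k_n/2)(V_GS − V_t)² = (0.48/2)×(6.1 − 2.4)² = 0.24×3.7² = 3.29 mA.
V_DS = V_DD − I_D·R_D = 17 − 3.29×1.8 = 11.1 V.
Saturation requires V_DS ≥ V_GS − V_t = 3.7 V; 11.1 ≥ 3.7 ✓.

I_D ≈ 3.3 mA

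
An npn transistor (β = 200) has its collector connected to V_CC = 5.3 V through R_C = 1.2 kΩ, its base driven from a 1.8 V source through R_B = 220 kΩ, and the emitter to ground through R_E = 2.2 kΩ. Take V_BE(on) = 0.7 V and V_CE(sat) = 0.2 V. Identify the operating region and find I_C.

active; I_C ≈ 0.33 mA

Assume active. Base-emitter loop: I_B = (V_BB − V_BE)/(R_B + (β+1)R_E) = (1.8 − 0.7)/(220 + 201×2.2) = 0.00166 mA.
I_C = β·I_B = 200×0.00166 = 0.332 mA.
V_CE = V_CC − I_C·R_C − I_E·R_E = 5.3 − 0.332×1.2 − 0.334×2.2 = 4.17 V > V_CE(sat), so the active-region assumption holds.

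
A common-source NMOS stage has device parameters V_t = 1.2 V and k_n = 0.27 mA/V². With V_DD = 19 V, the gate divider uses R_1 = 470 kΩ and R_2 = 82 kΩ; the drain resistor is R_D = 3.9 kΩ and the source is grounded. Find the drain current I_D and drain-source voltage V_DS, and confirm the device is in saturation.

I_D ≈ 0.36 mA, V_DS ≈ 18 V

V_G = V_DD·R_2/(R_1+R_2) = 19×82/552 = 2.82 V. With the source grounded, V_GS = V_G = 2.82 V.
Assume saturation: I_D = (k_n/2)(V_GS − V_t)² = (0.27/2)×(2.82 − 1.2)² = 0.135×1.62² = 0.355 mA.
V_DS = V_DD − I_D·R_D = 19 − 0.355×3.9 = 17.6 V.
Saturation requires V_DS ≥ V_GS − V_t = 1.62 V; 17.6 ≥ 1.62 ✓.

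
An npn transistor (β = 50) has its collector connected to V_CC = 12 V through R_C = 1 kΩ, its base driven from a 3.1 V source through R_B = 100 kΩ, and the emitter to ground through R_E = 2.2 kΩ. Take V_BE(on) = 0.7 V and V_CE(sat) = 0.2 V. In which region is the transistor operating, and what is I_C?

active; I_C ≈ 0.57 mA

Assume active. Base-emitter loop: I_B = (V_BB − V_BE)/(R_B + (β+1)R_E) = (3.1 − 0.7)/(100 + 51×2.2) = 0.0113 mA.
I_C = β·I_B = 50×0.0113 = 0.566 mA.
V_CE = V_CC − I_C·R_C − I_E·R_E = 12 − 0.566×1 − 0.577×2.2 = 10.2 V > V_CE(sat), so the active-region assumption holds.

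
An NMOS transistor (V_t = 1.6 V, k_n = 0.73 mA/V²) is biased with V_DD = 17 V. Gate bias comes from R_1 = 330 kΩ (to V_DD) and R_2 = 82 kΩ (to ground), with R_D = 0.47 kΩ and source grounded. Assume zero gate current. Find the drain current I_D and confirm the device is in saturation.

V_G = V_DD·R_2/(R_1+R_2) = 17×82/412 = 3.38 V. With the source grounded, V_GS = V_G = 3.38 V.
Assume saturation: I_D = (k_n/2)(V_GS − V_t)² = (0.73/2)×(3.38 − 1.6)² = 0.365×1.78² = 1.16 mA.
V_DS = V_DD − I_D·R_D = 17 − 1.16×0.47 = 16.5 V.
Saturation requires V_DS ≥ V_GS − V_t = 1.78 V; 16.5 ≥ 1.78 ✓.

I_D ≈ 1.2 mA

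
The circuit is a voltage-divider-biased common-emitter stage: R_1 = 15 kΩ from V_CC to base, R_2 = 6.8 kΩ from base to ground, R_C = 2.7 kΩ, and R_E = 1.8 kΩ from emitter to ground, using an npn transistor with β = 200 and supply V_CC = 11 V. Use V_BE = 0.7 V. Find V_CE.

Thevenize the base divider: V_Th = V_CC·R_2/(R_1+R_2) = 11×6.8/21.8 = 3.43 V, R_Th = R_1‖R_2 = 4.68 kΩ.
Base-emitter loop: V_Th = I_B·R_Th + V_BE + (β+1)I_B·R_E, so I_B = (3.43 − 0.7) / (4.68 + 201×1.8) = 0.00745 mA.
I_C = β·I_B = 200×0.00745 = 1.49 mA, and I_E = (β+1)I_B = 1.5 mA.
V_CE = V_CC − I_C·R_C − I_E·R_E = 11 − 1.49×2.7 − 1.5×1.8 = 4.28 V.
V_CE = 4.28 V > 0.2 V confirms active-region operation.

V_CE ≈ 4.3 V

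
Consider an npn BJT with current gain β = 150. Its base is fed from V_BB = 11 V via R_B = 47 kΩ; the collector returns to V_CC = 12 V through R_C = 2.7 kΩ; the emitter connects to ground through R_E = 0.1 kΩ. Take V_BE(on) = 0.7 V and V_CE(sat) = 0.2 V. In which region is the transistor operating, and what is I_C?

saturation; I_C ≈ 4.2 mA

Assume active: I_B = (11 − 0.7)/(47 + 151×0.1) = 0.166 mA, I_C = β·I_B = 24.9 mA.
Then V_CE = 12 − 24.9×2.7 − 25×0.1 = -57.7 V < 0.2 V — the active assumption fails.
Re-solve with V_CE = 0.2 V. KCL at the emitter: V_E/R_E = (V_BB−0.7−V_E)/R_B + (V_CC−0.2−V_E)/R_C, giving V_E = 0.442 V.
I_C = (V_CC − 0.2 − V_E)/R_C = (11.8 − 0.442)/2.7 = 4.21 mA.
Check: I_B = (10.3 − 0.442)/47 = 0.21 mA, and β·I_B = 31.5 mA > I_C, confirming saturation.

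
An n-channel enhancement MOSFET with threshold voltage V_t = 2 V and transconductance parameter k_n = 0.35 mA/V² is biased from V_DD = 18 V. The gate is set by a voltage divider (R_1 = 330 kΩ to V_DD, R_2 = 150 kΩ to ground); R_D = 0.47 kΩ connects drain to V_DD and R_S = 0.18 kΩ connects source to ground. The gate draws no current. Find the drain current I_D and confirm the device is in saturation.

V_G = V_DD·R_2/(R_1+R_2) = 18×150/480 = 5.62 V.
Assume saturation: I_D = (k_n/2)(V_GS − V_t)² with V_GS = V_G − I_D·R_S = 5.62 − 0.18·I_D.
Substituting gives 0.00567·I_D² − 1.23·I_D + 2.3 = 0, with roots I_D = 1.89 or 215 mA.
The root I_D = 215 mA gives V_GS = -33 V ≤ V_t, so take I_D = 1.89 mA.
Then V_GS = 5.29 V and V_DS = V_DD − I_D(R_D+R_S) = 18 − 1.89×0.65 = 16.8 V.
Saturation requires V_DS ≥ V_GS − V_t = 3.29 V; 16.8 ≥ 3.29 ✓.

I_D ≈ 1.9 mA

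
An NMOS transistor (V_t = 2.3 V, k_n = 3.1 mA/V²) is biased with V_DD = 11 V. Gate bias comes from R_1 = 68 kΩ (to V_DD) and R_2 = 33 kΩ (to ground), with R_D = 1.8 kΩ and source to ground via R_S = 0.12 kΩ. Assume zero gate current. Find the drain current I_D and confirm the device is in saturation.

I_D ≈ 1.8 mA

V_G = V_DD·R_2/(R_1+R_2) = 11×33/101 = 3.59 V.
Assume saturation: I_D = (k_n/2)(V_GS − V_t)² with V_GS = V_G − I_D·R_S = 3.59 − 0.12·I_D.
Substituting gives 0.0223·I_D² − 1.48·I_D + 2.6 = 0, with roots I_D = 1.8 or 64.6 mA.
The root I_D = 64.6 mA gives V_GS = -4.15 V ≤ V_t, so take I_D = 1.8 mA.
Then V_GS = 3.38 V and V_DS = V_DD − I_D(R_D+R_S) = 11 − 1.8×1.92 = 7.54 V.
Saturation requires V_DS ≥ V_GS − V_t = 1.08 V; 7.54 ≥ 1.08 ✓.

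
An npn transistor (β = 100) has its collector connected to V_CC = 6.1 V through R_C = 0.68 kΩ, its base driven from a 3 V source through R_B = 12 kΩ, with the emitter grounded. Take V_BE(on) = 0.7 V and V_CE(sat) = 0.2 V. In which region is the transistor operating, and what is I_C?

saturation; I_C ≈ 8.7 mA

Assume active: I_B = (3 − 0.7)/12 = 0.192 mA, giving I_C = β·I_B = 19.2 mA.
But then V_CE = 6.1 − 19.2×0.68 = -6.93 V < V_CE(sat) = 0.2 V — impossible in the active region.
So the transistor is saturated. With V_CE = 0.2 V, I_C = (V_CC − 0.2)/R_C = 5.9/0.68 = 8.68 mA.
Check: β·I_B = 19.2 mA > I_C = 8.68 mA, confirming saturation.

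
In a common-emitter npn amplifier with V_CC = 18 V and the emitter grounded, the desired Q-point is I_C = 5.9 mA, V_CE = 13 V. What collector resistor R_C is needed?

Collector loop: V_CC = I_C·R_C + V_CE.
R_C = (V_CC − V_CE)/I_C = (18 − 13)/5.9 = 0.847 kΩ.

R_C ≈ 0.85 kΩ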